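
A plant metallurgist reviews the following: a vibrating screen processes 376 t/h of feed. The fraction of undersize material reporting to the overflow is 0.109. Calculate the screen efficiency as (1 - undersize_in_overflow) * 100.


89.1%

Screen efficiency = (1 - fraction of undersize in overflow) * 100
= (1 - 0.109) * 100
= 0.891 * 100
= 89.1%


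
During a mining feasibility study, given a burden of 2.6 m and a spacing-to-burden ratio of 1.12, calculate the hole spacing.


Spacing = burden * ratio
= 2.6 * 1.12
= 2.912 m

2.912 m


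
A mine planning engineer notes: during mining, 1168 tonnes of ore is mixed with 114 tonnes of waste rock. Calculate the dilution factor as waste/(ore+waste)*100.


8.8924%

Total material = ore + waste
= 1168 + 114 = 1282 tonnes
Dilution = waste / total * 100
= 114 / 1282 * 100
= 0.08892355694 * 100
= 8.8924%


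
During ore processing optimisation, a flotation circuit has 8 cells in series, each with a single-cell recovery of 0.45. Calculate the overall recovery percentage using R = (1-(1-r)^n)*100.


99.1627%

Complement of single-cell recovery:
1 - r = 1 - 0.45 = 0.55
Raise to power n:
(1 - r)^8 = 0.55^8 = 0.008373393789
Overall recovery:
R = (1 - 0.008373393789) * 100
= 99.1627%


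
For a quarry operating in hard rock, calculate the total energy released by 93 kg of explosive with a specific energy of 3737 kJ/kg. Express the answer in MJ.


347.541 MJ

Energy = mass * specific_energy / 1000
= 93 * 3737 / 1000
= 347541 / 1000
= 347.541 MJ


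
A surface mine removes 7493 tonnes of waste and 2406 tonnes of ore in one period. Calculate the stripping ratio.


Stripping ratio = waste tonnage / ore tonnage
= 7493 / 2406
= 3.1143

3.1143


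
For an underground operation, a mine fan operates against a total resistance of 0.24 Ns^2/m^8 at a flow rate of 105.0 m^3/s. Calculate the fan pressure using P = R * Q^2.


2646.0 Pa

Compute Q^2:
Q^2 = 105.0^2 = 11025.0
Compute pressure:
P = R * Q^2 = 0.24 * 11025.0
= 2646.0 Pa


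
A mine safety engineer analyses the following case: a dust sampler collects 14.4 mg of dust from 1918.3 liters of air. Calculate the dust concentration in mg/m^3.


Convert liters to m^3: 1 m^3 = 1000 L
Concentration = mass / volume * 1000
= 14.4 / 1918.3 * 1000
= 0.00750664651 * 1000
= 7.5066 mg/m^3

7.5066 mg/m^3


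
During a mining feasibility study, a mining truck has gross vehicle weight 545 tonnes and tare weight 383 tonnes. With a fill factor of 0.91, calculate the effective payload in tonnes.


Maximum payload = gross - tare
= 545 - 383 = 162 tonnes
Effective payload = max payload * fill factor
= 162 * 0.91
= 147.42 tonnes

147.42 tonnes


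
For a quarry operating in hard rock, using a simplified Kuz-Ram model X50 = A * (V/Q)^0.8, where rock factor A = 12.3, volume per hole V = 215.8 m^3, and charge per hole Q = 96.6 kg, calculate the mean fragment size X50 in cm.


23.3972 cm

Compute V/Q:
V/Q = 215.8 / 96.6 = 2.233954451
Raise to the power 0.8:
(V/Q)^0.8 = 2.233954451^0.8 = 1.902214339
Multiply by A:
X50 = 12.3 * 1.902214339
= 23.3972 cm


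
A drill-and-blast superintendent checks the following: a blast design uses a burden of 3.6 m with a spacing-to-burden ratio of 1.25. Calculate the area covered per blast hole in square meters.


16.2 m^2

First, find the spacing:
Spacing = burden * ratio = 3.6 * 1.25
= 4.5 m
Then, calculate the area:
Area = burden * spacing = 3.6 * 4.5
= 16.2 m^2


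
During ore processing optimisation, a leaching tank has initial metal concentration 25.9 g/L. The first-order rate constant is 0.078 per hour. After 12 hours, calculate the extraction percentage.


Compute the exponent:
-k * t = -0.078 * 12 = -0.936
Remaining concentration:
C = 25.9 * exp(-0.936)
= 25.9 * 0.3921934759
= 10.15781103 g/L
Extracted = 25.9 - 10.15781103 = 15.74218897 g/L
Extraction % = 15.74218897 / 25.9 * 100
= 60.7807%

60.7807%


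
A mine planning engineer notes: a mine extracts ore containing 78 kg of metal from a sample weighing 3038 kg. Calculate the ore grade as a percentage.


2.5675%

Ore grade = (metal mass / ore mass) * 100
= (78 / 3038) * 100
= 0.02567478604 * 100
= 2.5675%


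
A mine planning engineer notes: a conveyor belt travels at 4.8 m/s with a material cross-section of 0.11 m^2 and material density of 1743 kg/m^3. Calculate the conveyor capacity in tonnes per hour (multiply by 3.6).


Volumetric flow = speed * area
= 4.8 * 0.11 = 0.528 m^3/s
Mass flow = volumetric * density
= 0.528 * 1743 = 920.304 kg/s
Convert to t/h: multiply by 3.6
Capacity = 920.304 * 3.6
= 3313.0944 t/h

3313.0944 t/h


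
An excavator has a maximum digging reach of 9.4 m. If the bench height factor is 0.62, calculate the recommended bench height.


5.828 m

Bench height = reach * factor
= 9.4 * 0.62
= 5.828 m


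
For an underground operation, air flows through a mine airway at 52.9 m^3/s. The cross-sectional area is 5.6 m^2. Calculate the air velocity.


Velocity = flow rate / cross-sectional area
= 52.9 / 5.6
= 9.4464 m/s

9.4464 m/s


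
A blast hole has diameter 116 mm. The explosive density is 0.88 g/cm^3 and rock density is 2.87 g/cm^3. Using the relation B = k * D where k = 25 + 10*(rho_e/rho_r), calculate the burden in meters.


3.2557 m

First, compute k:
rho_e / rho_r = 0.88 / 2.87 = 0.3066202091
k = 25 + 10 * 0.3066202091 = 28.06620209
Then, compute burden:
B = k * D / 1000 = 28.06620209 * 116 / 1000
= 3255.679443 / 1000
= 3.2557 m


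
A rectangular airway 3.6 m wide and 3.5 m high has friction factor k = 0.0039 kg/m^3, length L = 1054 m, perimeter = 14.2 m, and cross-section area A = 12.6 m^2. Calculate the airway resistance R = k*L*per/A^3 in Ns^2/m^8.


Compute the numerator:
k * L * per = 0.0039 * 1054 * 14.2
= 58.37052
Compute the denominator:
A^3 = 12.6^3 = 2000.376
Resistance:
R = 58.37052 / 2000.376
= 0.0292 Ns^2/m^8

0.0292 Ns^2/m^8


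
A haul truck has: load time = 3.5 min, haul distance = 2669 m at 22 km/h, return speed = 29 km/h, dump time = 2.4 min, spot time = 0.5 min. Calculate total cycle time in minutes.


19.2012 min

Convert haul speed to m/min: 22 * 1000/60 = 366.6666667 m/min
Haul time = 2669 / 366.6666667 = 7.279090909 min
Convert return speed to m/min: 29 * 1000/60 = 483.3333333 m/min
Return time = 2669 / 483.3333333 = 5.522068966 min
Total cycle time:
= 3.5 + 7.279090909 + 2.4 + 5.522068966 + 0.5
= 19.2012 min


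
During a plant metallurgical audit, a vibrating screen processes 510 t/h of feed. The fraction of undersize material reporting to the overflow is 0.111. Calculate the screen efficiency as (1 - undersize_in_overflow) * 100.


Screen efficiency = (1 - fraction of undersize in overflow) * 100
= (1 - 0.111) * 100
= 0.889 * 100
= 88.9%

88.9%


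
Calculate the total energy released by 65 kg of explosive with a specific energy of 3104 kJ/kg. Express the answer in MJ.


201.76 MJ

Energy = mass * specific_energy / 1000
= 65 * 3104 / 1000
= 201760 / 1000
= 201.76 MJ


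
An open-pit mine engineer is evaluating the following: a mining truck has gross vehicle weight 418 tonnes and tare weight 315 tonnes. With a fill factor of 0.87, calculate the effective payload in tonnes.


89.61 tonnes

Maximum payload = gross - tare
= 418 - 315 = 103 tonnes
Effective payload = max payload * fill factor
= 103 * 0.87
= 89.61 tonnes


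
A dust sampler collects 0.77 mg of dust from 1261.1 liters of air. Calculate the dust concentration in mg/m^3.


0.6106 mg/m^3

Convert liters to m^3: 1 m^3 = 1000 L
Concentration = mass / volume * 1000
= 0.77 / 1261.1 * 1000
= 0.0006105780668 * 1000
= 0.6106 mg/m^3


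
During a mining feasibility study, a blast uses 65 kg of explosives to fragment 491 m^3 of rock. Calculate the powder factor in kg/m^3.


Powder factor = explosive mass / rock volume
= 65 / 491
= 0.1324 kg/m^3

0.1324 kg/m^3


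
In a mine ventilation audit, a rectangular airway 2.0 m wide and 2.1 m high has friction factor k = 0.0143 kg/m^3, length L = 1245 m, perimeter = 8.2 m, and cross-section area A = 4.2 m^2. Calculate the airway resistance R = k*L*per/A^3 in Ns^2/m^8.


Compute the numerator:
k * L * per = 0.0143 * 1245 * 8.2
= 145.9887
Compute the denominator:
A^3 = 4.2^3 = 74.088
Resistance:
R = 145.9887 / 74.088
= 1.9705 Ns^2/m^8

1.9705 Ns^2/m^8


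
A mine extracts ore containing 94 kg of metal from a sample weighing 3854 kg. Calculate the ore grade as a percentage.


2.439%

Ore grade = (metal mass / ore mass) * 100
= (94 / 3854) * 100
= 0.0243902439 * 100
= 2.439%


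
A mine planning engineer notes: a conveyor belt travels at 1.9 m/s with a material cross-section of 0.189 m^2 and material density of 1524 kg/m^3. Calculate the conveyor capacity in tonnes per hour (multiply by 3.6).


1970.1662 t/h

Volumetric flow = speed * area
= 1.9 * 0.189 = 0.3591 m^3/s
Mass flow = volumetric * density
= 0.3591 * 1524 = 547.2684 kg/s
Convert to t/h: multiply by 3.6
Capacity = 547.2684 * 3.6
= 1970.1662 t/h


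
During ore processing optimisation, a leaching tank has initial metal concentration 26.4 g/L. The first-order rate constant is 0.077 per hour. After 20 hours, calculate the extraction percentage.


78.5619%

Compute the exponent:
-k * t = -0.077 * 20 = -1.54
Remaining concentration:
C = 26.4 * exp(-1.54)
= 26.4 * 0.2143811014
= 5.659661078 g/L
Extracted = 26.4 - 5.659661078 = 20.74033892 g/L
Extraction % = 20.74033892 / 26.4 * 100
= 78.5619%


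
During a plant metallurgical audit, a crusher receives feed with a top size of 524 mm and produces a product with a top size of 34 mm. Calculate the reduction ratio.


15.4118

Reduction ratio = feed size / product size
= 524 / 34
= 15.4118


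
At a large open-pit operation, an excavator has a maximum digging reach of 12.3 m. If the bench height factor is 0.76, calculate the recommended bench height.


Bench height = reach * factor
= 12.3 * 0.76
= 9.348 m

9.348 m


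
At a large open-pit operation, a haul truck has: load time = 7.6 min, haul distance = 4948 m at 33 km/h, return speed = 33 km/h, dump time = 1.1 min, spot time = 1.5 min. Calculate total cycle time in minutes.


28.1927 min

Convert haul speed to m/min: 33 * 1000/60 = 550 m/min
Haul time = 4948 / 550 = 8.996363636 min
Convert return speed to m/min: 33 * 1000/60 = 550 m/min
Return time = 4948 / 550 = 8.996363636 min
Total cycle time:
= 7.6 + 8.996363636 + 1.1 + 8.996363636 + 1.5
= 28.1927 min


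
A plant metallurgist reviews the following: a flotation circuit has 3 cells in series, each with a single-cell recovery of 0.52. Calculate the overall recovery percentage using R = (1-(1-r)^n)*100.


Complement of single-cell recovery:
1 - r = 1 - 0.52 = 0.48
Raise to power n:
(1 - r)^3 = 0.48^3 = 0.110592
Overall recovery:
R = (1 - 0.110592) * 100
= 88.9408%

88.9408%


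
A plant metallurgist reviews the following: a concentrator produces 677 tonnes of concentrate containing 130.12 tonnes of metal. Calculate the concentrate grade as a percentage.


19.2201%

Grade = (metal in concentrate / concentrate mass) * 100
= (130.12 / 677) * 100
= 0.1922008863 * 100
= 19.2201%


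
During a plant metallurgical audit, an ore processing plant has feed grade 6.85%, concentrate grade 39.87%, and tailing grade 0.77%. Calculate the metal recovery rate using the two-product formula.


90.5071%

Using the two-product formula:
R = 100 * c * (f - t) / (f * (c - t))
Numerator = 100 * 39.87 * (6.85 - 0.77)
= 100 * 39.87 * 6.08
= 24240.96
Denominator = 6.85 * (39.87 - 0.77)
= 6.85 * 39.1
= 267.835
R = 24240.96 / 267.835
= 90.5071%


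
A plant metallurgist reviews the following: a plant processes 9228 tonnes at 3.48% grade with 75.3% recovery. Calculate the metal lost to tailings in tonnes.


Total metal in feed:
= 9228 * 3.48 / 100 = 321.1344 tonnes
Metal recovered:
= 321.1344 * 75.3 / 100 = 241.8142032 tonnes
Metal lost to tailings:
= 321.1344 - 241.8142032
= 79.3202 tonnes

79.3202 tonnes


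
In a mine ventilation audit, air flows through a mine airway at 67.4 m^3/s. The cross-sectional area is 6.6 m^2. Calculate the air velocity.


Velocity = flow rate / cross-sectional area
= 67.4 / 6.6
= 10.2121 m/s

10.2121 m/s


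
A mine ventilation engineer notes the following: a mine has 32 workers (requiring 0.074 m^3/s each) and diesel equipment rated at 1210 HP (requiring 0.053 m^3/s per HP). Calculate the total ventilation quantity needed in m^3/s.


Airflow for workers:
Q_people = 32 * 0.074 = 2.368 m^3/s
Airflow for diesel equipment:
Q_diesel = 1210 * 0.053 = 64.13 m^3/s
Total ventilation:
Q_total = 2.368 + 64.13
= 66.498 m^3/s

66.498 m^3/s


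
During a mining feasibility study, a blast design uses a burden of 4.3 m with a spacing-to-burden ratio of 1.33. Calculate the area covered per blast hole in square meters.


24.5917 m^2

First, find the spacing:
Spacing = burden * ratio = 4.3 * 1.33
= 5.719 m
Then, calculate the area:
Area = burden * spacing = 4.3 * 5.719
= 24.5917 m^2


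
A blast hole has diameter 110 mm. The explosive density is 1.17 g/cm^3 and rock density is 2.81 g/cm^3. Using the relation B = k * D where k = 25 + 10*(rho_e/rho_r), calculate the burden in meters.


First, compute k:
rho_e / rho_r = 1.17 / 2.81 = 0.4163701068
k = 25 + 10 * 0.4163701068 = 29.16370107
Then, compute burden:
B = k * D / 1000 = 29.16370107 * 110 / 1000
= 3208.007117 / 1000
= 3.208 m

3.208 m


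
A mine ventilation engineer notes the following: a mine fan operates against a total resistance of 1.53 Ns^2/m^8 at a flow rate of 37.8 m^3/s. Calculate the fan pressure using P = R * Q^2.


2186.1252 Pa

Compute Q^2:
Q^2 = 37.8^2 = 1428.84
Compute pressure:
P = R * Q^2 = 1.53 * 1428.84
= 2186.1252 Pa


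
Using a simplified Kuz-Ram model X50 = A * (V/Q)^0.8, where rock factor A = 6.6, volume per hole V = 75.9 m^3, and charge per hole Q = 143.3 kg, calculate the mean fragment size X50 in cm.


3.9695 cm

Compute V/Q:
V/Q = 75.9 / 143.3 = 0.52965806
Raise to the power 0.8:
(V/Q)^0.8 = 0.52965806^0.8 = 0.6014457611
Multiply by A:
X50 = 6.6 * 0.6014457611
= 3.9695 cm


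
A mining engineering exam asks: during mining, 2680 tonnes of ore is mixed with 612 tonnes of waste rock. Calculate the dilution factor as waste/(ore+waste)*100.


18.5905%

Total material = ore + waste
= 2680 + 612 = 3292 tonnes
Dilution = waste / total * 100
= 612 / 3292 * 100
= 0.1859052248 * 100
= 18.5905%


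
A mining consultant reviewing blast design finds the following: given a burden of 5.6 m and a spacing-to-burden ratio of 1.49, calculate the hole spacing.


Spacing = burden * ratio
= 5.6 * 1.49
= 8.344 m

8.344 m


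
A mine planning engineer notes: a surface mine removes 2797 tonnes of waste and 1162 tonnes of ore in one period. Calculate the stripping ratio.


2.4071

Stripping ratio = waste tonnage / ore tonnage
= 2797 / 1162
= 2.4071


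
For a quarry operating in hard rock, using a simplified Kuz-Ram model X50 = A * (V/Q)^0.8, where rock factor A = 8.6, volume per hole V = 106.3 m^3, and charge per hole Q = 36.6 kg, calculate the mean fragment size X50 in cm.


Compute V/Q:
V/Q = 106.3 / 36.6 = 2.904371585
Raise to the power 0.8:
(V/Q)^0.8 = 2.904371585^0.8 = 2.346614464
Multiply by A:
X50 = 8.6 * 2.346614464
= 20.1809 cm

20.1809 cm


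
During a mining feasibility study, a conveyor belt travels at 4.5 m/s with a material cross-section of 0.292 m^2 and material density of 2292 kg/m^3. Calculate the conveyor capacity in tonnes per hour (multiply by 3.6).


10842.0768 t/h

Volumetric flow = speed * area
= 4.5 * 0.292 = 1.314 m^3/s
Mass flow = volumetric * density
= 1.314 * 2292 = 3011.688 kg/s
Convert to t/h: multiply by 3.6
Capacity = 3011.688 * 3.6
= 10842.0768 t/h


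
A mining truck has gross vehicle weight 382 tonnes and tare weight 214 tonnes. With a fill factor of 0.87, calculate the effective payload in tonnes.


Maximum payload = gross - tare
= 382 - 214 = 168 tonnes
Effective payload = max payload * fill factor
= 168 * 0.87
= 146.16 tonnes

146.16 tonnes


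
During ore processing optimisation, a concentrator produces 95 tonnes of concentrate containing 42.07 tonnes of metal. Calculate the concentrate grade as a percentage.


44.2842%

Grade = (metal in concentrate / concentrate mass) * 100
= (42.07 / 95) * 100
= 0.4428421053 * 100
= 44.2842%


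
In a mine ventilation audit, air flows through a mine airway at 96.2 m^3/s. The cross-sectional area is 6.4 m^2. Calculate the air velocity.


15.0313 m/s

Velocity = flow rate / cross-sectional area
= 96.2 / 6.4
= 15.0313 m/s


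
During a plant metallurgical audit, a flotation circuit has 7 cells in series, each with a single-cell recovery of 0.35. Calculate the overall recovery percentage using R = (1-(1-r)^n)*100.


95.0978%

Complement of single-cell recovery:
1 - r = 1 - 0.35 = 0.65
Raise to power n:
(1 - r)^7 = 0.65^7 = 0.04902227891
Overall recovery:
R = (1 - 0.04902227891) * 100
= 95.0978%


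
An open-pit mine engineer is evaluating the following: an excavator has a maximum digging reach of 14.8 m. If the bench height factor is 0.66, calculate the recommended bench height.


Bench height = reach * factor
= 14.8 * 0.66
= 9.768 m

9.768 m


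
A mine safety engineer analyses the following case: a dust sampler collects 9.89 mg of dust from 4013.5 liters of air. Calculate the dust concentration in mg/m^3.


2.4642 mg/m^3

Convert liters to m^3: 1 m^3 = 1000 L
Concentration = mass / volume * 1000
= 9.89 / 4013.5 * 1000
= 0.002464183381 * 1000
= 2.4642 mg/m^3


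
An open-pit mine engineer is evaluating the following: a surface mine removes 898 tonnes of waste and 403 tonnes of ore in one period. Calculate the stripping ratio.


Stripping ratio = waste tonnage / ore tonnage
= 898 / 403
= 2.2283

2.2283


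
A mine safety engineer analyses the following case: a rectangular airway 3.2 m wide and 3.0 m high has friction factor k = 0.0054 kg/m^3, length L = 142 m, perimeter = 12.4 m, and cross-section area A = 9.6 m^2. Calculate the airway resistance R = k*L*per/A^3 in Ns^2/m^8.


0.0107 Ns^2/m^8

Compute the numerator:
k * L * per = 0.0054 * 142 * 12.4
= 9.50832
Compute the denominator:
A^3 = 9.6^3 = 884.736
Resistance:
R = 9.50832 / 884.736
= 0.0107 Ns^2/m^8


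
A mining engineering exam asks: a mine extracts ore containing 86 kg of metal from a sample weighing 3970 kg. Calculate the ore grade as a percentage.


2.1662%

Ore grade = (metal mass / ore mass) * 100
= (86 / 3970) * 100
= 0.02166246851 * 100
= 2.1662%


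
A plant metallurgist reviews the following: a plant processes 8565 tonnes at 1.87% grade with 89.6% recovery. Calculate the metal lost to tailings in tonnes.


Total metal in feed:
= 8565 * 1.87 / 100 = 160.1655 tonnes
Metal recovered:
= 160.1655 * 89.6 / 100 = 143.508288 tonnes
Metal lost to tailings:
= 160.1655 - 143.508288
= 16.6572 tonnes

16.6572 tonnes


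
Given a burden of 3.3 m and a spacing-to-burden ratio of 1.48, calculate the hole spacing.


4.884 m

Spacing = burden * ratio
= 3.3 * 1.48
= 4.884 m


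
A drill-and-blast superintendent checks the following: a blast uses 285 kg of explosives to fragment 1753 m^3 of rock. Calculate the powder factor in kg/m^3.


Powder factor = explosive mass / rock volume
= 285 / 1753
= 0.1626 kg/m^3

0.1626 kg/m^3


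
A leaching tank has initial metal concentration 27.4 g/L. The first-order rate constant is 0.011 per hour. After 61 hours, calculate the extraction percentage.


48.8803%

Compute the exponent:
-k * t = -0.011 * 61 = -0.671
Remaining concentration:
C = 27.4 * exp(-0.671)
= 27.4 * 0.511197125
= 14.00680122 g/L
Extracted = 27.4 - 14.00680122 = 13.39319878 g/L
Extraction % = 13.39319878 / 27.4 * 100
= 48.8803%


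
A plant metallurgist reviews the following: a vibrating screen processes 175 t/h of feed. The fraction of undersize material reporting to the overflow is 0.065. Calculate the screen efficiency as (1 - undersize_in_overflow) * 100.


Screen efficiency = (1 - fraction of undersize in overflow) * 100
= (1 - 0.065) * 100
= 0.935 * 100
= 93.5%

93.5%


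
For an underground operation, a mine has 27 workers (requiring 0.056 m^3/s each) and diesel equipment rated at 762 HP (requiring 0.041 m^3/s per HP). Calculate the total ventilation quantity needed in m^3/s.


Airflow for workers:
Q_people = 27 * 0.056 = 1.512 m^3/s
Airflow for diesel equipment:
Q_diesel = 762 * 0.041 = 31.242 m^3/s
Total ventilation:
Q_total = 1.512 + 31.242
= 32.754 m^3/s

32.754 m^3/s


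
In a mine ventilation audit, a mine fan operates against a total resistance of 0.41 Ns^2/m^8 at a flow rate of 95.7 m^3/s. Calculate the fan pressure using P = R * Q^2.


Compute Q^2:
Q^2 = 95.7^2 = 9158.49
Compute pressure:
P = R * Q^2 = 0.41 * 9158.49
= 3754.9809 Pa

3754.9809 Pa


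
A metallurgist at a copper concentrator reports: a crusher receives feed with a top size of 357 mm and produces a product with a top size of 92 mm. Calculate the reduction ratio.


3.8804

Reduction ratio = feed size / product size
= 357 / 92
= 3.8804


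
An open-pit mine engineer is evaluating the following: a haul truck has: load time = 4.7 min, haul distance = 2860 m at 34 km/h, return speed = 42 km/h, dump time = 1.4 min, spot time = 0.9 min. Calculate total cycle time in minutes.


Convert haul speed to m/min: 34 * 1000/60 = 566.6666667 m/min
Haul time = 2860 / 566.6666667 = 5.047058824 min
Convert return speed to m/min: 42 * 1000/60 = 700 m/min
Return time = 2860 / 700 = 4.085714286 min
Total cycle time:
= 4.7 + 5.047058824 + 1.4 + 4.085714286 + 0.9
= 16.1328 min

16.1328 min


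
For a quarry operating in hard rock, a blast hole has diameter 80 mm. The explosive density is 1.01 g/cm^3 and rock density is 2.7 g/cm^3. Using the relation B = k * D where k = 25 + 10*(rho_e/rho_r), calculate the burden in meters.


2.2993 m

First, compute k:
rho_e / rho_r = 1.01 / 2.7 = 0.3740740741
k = 25 + 10 * 0.3740740741 = 28.74074074
Then, compute burden:
B = k * D / 1000 = 28.74074074 * 80 / 1000
= 2299.259259 / 1000
= 2.2993 m


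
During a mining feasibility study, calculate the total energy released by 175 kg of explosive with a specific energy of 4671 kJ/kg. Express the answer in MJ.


Energy = mass * specific_energy / 1000
= 175 * 4671 / 1000
= 817425 / 1000
= 817.425 MJ

817.425 MJ


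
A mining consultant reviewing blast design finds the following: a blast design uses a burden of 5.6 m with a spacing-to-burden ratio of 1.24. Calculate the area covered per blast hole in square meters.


38.8864 m^2

First, find the spacing:
Spacing = burden * ratio = 5.6 * 1.24
= 6.944 m
Then, calculate the area:
Area = burden * spacing = 5.6 * 6.944
= 38.8864 m^2


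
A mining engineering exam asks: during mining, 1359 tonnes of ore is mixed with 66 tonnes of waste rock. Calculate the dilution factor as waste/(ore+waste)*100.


Total material = ore + waste
= 1359 + 66 = 1425 tonnes
Dilution = waste / total * 100
= 66 / 1425 * 100
= 0.04631578947 * 100
= 4.6316%

4.6316%


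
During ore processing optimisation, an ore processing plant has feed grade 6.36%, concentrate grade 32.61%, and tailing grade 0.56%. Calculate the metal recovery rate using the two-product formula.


Using the two-product formula:
R = 100 * c * (f - t) / (f * (c - t))
Numerator = 100 * 32.61 * (6.36 - 0.56)
= 100 * 32.61 * 5.8
= 18913.8
Denominator = 6.36 * (32.61 - 0.56)
= 6.36 * 32.05
= 203.838
R = 18913.8 / 203.838
= 92.7884%

92.7884%


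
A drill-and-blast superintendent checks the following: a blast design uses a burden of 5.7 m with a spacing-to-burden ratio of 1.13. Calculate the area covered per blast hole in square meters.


First, find the spacing:
Spacing = burden * ratio = 5.7 * 1.13
= 6.441 m
Then, calculate the area:
Area = burden * spacing = 5.7 * 6.441
= 36.7137 m^2

36.7137 m^2


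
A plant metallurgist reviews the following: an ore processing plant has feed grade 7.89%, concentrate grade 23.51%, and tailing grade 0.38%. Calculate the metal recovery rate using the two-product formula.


Using the two-product formula:
R = 100 * c * (f - t) / (f * (c - t))
Numerator = 100 * 23.51 * (7.89 - 0.38)
= 100 * 23.51 * 7.51
= 17656.01
Denominator = 7.89 * (23.51 - 0.38)
= 7.89 * 23.13
= 182.4957
R = 17656.01 / 182.4957
= 96.7475%

96.7475%


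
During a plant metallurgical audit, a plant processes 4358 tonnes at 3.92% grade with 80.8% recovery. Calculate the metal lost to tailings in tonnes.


Total metal in feed:
= 4358 * 3.92 / 100 = 170.8336 tonnes
Metal recovered:
= 170.8336 * 80.8 / 100 = 138.0335488 tonnes
Metal lost to tailings:
= 170.8336 - 138.0335488
= 32.8001 tonnes

32.8001 tonnes


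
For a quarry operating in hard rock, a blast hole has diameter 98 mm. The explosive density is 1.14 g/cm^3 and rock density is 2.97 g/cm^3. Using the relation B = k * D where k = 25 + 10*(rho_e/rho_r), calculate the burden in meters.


First, compute k:
rho_e / rho_r = 1.14 / 2.97 = 0.3838383838
k = 25 + 10 * 0.3838383838 = 28.83838384
Then, compute burden:
B = k * D / 1000 = 28.83838384 * 98 / 1000
= 2826.161616 / 1000
= 2.8262 m

2.8262 m


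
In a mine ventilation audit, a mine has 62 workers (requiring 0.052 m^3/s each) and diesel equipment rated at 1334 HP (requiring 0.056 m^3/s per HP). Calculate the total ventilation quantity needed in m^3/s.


77.928 m^3/s

Airflow for workers:
Q_people = 62 * 0.052 = 3.224 m^3/s
Airflow for diesel equipment:
Q_diesel = 1334 * 0.056 = 74.704 m^3/s
Total ventilation:
Q_total = 3.224 + 74.704
= 77.928 m^3/s


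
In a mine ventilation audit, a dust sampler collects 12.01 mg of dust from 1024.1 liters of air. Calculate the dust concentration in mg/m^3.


11.7274 mg/m^3

Convert liters to m^3: 1 m^3 = 1000 L
Concentration = mass / volume * 1000
= 12.01 / 1024.1 * 1000
= 0.01172737037 * 1000
= 11.7274 mg/m^3


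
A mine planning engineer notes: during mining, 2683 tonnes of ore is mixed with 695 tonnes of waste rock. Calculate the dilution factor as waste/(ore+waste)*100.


Total material = ore + waste
= 2683 + 695 = 3378 tonnes
Dilution = waste / total * 100
= 695 / 3378 * 100
= 0.2057430432 * 100
= 20.5743%

20.5743%


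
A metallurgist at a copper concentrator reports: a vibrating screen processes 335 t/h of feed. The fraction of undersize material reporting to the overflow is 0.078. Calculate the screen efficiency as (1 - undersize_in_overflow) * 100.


92.2%

Screen efficiency = (1 - fraction of undersize in overflow) * 100
= (1 - 0.078) * 100
= 0.922 * 100
= 92.2%


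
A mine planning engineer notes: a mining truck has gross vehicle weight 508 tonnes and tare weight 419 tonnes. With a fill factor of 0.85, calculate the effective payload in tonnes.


Maximum payload = gross - tare
= 508 - 419 = 89 tonnes
Effective payload = max payload * fill factor
= 89 * 0.85
= 75.65 tonnes

75.65 tonnes


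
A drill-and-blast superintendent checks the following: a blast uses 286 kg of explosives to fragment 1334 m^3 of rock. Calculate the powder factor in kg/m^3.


Powder factor = explosive mass / rock volume
= 286 / 1334
= 0.2144 kg/m^3

0.2144 kg/m^3


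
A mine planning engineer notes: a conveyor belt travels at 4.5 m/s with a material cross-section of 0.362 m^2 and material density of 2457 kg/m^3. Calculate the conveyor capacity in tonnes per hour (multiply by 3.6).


14408.8308 t/h

Volumetric flow = speed * area
= 4.5 * 0.362 = 1.629 m^3/s
Mass flow = volumetric * density
= 1.629 * 2457 = 4002.453 kg/s
Convert to t/h: multiply by 3.6
Capacity = 4002.453 * 3.6
= 14408.8308 t/h


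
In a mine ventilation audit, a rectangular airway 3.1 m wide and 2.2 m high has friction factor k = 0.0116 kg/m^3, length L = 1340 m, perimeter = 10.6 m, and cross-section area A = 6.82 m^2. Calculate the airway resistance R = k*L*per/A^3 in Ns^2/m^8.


Compute the numerator:
k * L * per = 0.0116 * 1340 * 10.6
= 164.7664
Compute the denominator:
A^3 = 6.82^3 = 317.214568
Resistance:
R = 164.7664 / 317.214568
= 0.5194 Ns^2/m^8

0.5194 Ns^2/m^8


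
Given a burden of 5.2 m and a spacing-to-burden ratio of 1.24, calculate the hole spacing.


6.448 m

Spacing = burden * ratio
= 5.2 * 1.24
= 6.448 m


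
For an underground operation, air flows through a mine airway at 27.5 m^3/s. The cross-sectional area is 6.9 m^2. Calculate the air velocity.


Velocity = flow rate / cross-sectional area
= 27.5 / 6.9
= 3.9855 m/s

3.9855 m/s


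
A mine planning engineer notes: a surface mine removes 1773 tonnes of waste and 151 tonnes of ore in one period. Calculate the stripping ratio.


11.7417

Stripping ratio = waste tonnage / ore tonnage
= 1773 / 151
= 11.7417


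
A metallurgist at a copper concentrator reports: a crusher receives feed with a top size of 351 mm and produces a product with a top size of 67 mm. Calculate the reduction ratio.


Reduction ratio = feed size / product size
= 351 / 67
= 5.2388

5.2388


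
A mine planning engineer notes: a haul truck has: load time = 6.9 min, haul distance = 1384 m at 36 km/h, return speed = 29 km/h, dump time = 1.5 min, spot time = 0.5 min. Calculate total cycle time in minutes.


14.0701 min

Convert haul speed to m/min: 36 * 1000/60 = 600 m/min
Haul time = 1384 / 600 = 2.306666667 min
Convert return speed to m/min: 29 * 1000/60 = 483.3333333 m/min
Return time = 1384 / 483.3333333 = 2.863448276 min
Total cycle time:
= 6.9 + 2.306666667 + 1.5 + 2.863448276 + 0.5
= 14.0701 min


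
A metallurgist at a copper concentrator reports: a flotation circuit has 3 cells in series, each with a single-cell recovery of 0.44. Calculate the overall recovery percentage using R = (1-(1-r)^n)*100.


Complement of single-cell recovery:
1 - r = 1 - 0.44 = 0.56
Raise to power n:
(1 - r)^3 = 0.56^3 = 0.175616
Overall recovery:
R = (1 - 0.175616) * 100
= 82.4384%

82.4384%


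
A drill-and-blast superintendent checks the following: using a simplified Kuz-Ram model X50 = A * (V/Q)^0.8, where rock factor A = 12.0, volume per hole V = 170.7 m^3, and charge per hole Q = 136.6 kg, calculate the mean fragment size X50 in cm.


14.3419 cm

Compute V/Q:
V/Q = 170.7 / 136.6 = 1.249633968
Raise to the power 0.8:
(V/Q)^0.8 = 1.249633968^0.8 = 1.195160572
Multiply by A:
X50 = 12.0 * 1.195160572
= 14.3419 cm


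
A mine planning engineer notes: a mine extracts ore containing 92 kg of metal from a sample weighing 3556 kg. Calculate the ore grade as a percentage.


Ore grade = (metal mass / ore mass) * 100
= (92 / 3556) * 100
= 0.02587176603 * 100
= 2.5872%

2.5872%


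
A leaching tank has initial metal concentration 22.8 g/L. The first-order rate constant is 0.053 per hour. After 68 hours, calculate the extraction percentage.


97.2785%

Compute the exponent:
-k * t = -0.053 * 68 = -3.604
Remaining concentration:
C = 22.8 * exp(-3.604)
= 22.8 * 0.02721464586
= 0.6204939255 g/L
Extracted = 22.8 - 0.6204939255 = 22.17950607 g/L
Extraction % = 22.17950607 / 22.8 * 100
= 97.2785%


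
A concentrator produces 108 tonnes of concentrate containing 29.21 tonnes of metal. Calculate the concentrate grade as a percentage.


Grade = (metal in concentrate / concentrate mass) * 100
= (29.21 / 108) * 100
= 0.270462963 * 100
= 27.0463%

27.0463%


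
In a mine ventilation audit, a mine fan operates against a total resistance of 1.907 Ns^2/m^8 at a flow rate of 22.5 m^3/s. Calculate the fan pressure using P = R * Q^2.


965.4188 Pa

Compute Q^2:
Q^2 = 22.5^2 = 506.25
Compute pressure:
P = R * Q^2 = 1.907 * 506.25
= 965.4188 Pa


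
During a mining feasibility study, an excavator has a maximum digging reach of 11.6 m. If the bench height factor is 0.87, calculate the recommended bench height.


10.092 m

Bench height = reach * factor
= 11.6 * 0.87
= 10.092 m


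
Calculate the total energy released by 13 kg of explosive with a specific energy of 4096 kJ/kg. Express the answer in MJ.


Energy = mass * specific_energy / 1000
= 13 * 4096 / 1000
= 53248 / 1000
= 53.248 MJ

53.248 MJ


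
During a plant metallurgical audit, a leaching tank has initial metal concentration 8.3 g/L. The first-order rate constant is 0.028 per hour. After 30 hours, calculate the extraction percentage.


Compute the exponent:
-k * t = -0.028 * 30 = -0.84
Remaining concentration:
C = 8.3 * exp(-0.84)
= 8.3 * 0.4317105234
= 3.583197344 g/L
Extracted = 8.3 - 3.583197344 = 4.716802656 g/L
Extraction % = 4.716802656 / 8.3 * 100
= 56.8289%

56.8289%


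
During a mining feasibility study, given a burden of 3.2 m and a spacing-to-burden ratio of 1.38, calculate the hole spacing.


4.416 m

Spacing = burden * ratio
= 3.2 * 1.38
= 4.416 m


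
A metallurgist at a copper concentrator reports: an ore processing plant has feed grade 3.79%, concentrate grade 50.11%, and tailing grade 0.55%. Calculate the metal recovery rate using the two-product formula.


Using the two-product formula:
R = 100 * c * (f - t) / (f * (c - t))
Numerator = 100 * 50.11 * (3.79 - 0.55)
= 100 * 50.11 * 3.24
= 16235.64
Denominator = 3.79 * (50.11 - 0.55)
= 3.79 * 49.56
= 187.8324
R = 16235.64 / 187.8324
= 86.4368%

86.4368%


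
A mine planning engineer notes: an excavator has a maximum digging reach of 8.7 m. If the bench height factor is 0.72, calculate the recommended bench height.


Bench height = reach * factor
= 8.7 * 0.72
= 6.264 m

6.264 m


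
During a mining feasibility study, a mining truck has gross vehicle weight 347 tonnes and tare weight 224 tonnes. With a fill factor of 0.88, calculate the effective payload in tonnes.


Maximum payload = gross - tare
= 347 - 224 = 123 tonnes
Effective payload = max payload * fill factor
= 123 * 0.88
= 108.24 tonnes

108.24 tonnes


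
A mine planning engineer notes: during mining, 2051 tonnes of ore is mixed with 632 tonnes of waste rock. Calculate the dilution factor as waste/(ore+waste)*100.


Total material = ore + waste
= 2051 + 632 = 2683 tonnes
Dilution = waste / total * 100
= 632 / 2683 * 100
= 0.2355572121 * 100
= 23.5557%

23.5557%


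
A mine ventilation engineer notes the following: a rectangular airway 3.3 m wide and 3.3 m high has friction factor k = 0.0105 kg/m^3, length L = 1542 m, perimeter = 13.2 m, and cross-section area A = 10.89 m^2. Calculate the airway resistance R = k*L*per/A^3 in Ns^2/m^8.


Compute the numerator:
k * L * per = 0.0105 * 1542 * 13.2
= 213.7212
Compute the denominator:
A^3 = 10.89^3 = 1291.467969
Resistance:
R = 213.7212 / 1291.467969
= 0.1655 Ns^2/m^8

0.1655 Ns^2/m^8


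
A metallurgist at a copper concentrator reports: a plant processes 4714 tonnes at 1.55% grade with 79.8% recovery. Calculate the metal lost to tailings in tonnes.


14.7595 tonnes

Total metal in feed:
= 4714 * 1.55 / 100 = 73.067 tonnes
Metal recovered:
= 73.067 * 79.8 / 100 = 58.307466 tonnes
Metal lost to tailings:
= 73.067 - 58.307466
= 14.7595 tonnes


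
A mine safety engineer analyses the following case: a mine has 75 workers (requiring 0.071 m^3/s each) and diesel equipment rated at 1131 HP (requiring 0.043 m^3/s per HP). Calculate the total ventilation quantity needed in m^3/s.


53.958 m^3/s

Airflow for workers:
Q_people = 75 * 0.071 = 5.325 m^3/s
Airflow for diesel equipment:
Q_diesel = 1131 * 0.043 = 48.633 m^3/s
Total ventilation:
Q_total = 5.325 + 48.633
= 53.958 m^3/s


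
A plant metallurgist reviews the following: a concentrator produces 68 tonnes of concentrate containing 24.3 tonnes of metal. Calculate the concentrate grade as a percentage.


35.7353%

Grade = (metal in concentrate / concentrate mass) * 100
= (24.3 / 68) * 100
= 0.3573529412 * 100
= 35.7353%


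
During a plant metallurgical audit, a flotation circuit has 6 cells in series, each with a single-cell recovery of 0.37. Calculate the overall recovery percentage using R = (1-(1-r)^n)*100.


93.7476%

Complement of single-cell recovery:
1 - r = 1 - 0.37 = 0.63
Raise to power n:
(1 - r)^6 = 0.63^6 = 0.06252350221
Overall recovery:
R = (1 - 0.06252350221) * 100
= 93.7476%


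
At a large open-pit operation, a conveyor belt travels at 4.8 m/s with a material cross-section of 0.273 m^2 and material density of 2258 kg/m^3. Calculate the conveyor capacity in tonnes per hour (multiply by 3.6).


10651.9795 t/h

Volumetric flow = speed * area
= 4.8 * 0.273 = 1.3104 m^3/s
Mass flow = volumetric * density
= 1.3104 * 2258 = 2958.8832 kg/s
Convert to t/h: multiply by 3.6
Capacity = 2958.8832 * 3.6
= 10651.9795 t/h


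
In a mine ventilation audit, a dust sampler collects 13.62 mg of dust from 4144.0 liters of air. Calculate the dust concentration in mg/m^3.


3.2867 mg/m^3

Convert liters to m^3: 1 m^3 = 1000 L
Concentration = mass / volume * 1000
= 13.62 / 4144.0 * 1000
= 0.003286679537 * 1000
= 3.2867 mg/m^3


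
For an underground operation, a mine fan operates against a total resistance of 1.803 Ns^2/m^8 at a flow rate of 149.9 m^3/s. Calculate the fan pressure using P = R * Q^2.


Compute Q^2:
Q^2 = 149.9^2 = 22470.01
Compute pressure:
P = R * Q^2 = 1.803 * 22470.01
= 40513.428 Pa

40513.428 Pa


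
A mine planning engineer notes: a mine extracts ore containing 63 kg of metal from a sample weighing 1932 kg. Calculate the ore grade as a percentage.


Ore grade = (metal mass / ore mass) * 100
= (63 / 1932) * 100
= 0.03260869565 * 100
= 3.2609%

3.2609%


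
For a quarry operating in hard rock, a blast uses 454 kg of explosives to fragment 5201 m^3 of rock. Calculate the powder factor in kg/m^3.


Powder factor = explosive mass / rock volume
= 454 / 5201
= 0.0873 kg/m^3

0.0873 kg/m^3


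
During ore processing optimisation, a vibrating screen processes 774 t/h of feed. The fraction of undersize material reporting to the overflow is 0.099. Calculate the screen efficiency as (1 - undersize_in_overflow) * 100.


Screen efficiency = (1 - fraction of undersize in overflow) * 100
= (1 - 0.099) * 100
= 0.901 * 100
= 90.1%

90.1%


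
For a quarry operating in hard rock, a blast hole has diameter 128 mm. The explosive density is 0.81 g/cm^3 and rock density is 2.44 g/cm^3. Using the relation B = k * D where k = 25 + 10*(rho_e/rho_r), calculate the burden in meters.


3.6249 m

First, compute k:
rho_e / rho_r = 0.81 / 2.44 = 0.3319672131
k = 25 + 10 * 0.3319672131 = 28.31967213
Then, compute burden:
B = k * D / 1000 = 28.31967213 * 128 / 1000
= 3624.918033 / 1000
= 3.6249 m


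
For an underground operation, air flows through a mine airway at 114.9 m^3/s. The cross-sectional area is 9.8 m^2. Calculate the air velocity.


Velocity = flow rate / cross-sectional area
= 114.9 / 9.8
= 11.7245 m/s

11.7245 m/s


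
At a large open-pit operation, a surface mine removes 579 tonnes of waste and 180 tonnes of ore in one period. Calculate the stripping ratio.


Stripping ratio = waste tonnage / ore tonnage
= 579 / 180
= 3.2167

3.2167


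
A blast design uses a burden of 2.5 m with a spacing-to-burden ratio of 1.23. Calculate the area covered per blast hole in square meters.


7.6875 m^2

First, find the spacing:
Spacing = burden * ratio = 2.5 * 1.23
= 3.075 m
Then, calculate the area:
Area = burden * spacing = 2.5 * 3.075
= 7.6875 m^2


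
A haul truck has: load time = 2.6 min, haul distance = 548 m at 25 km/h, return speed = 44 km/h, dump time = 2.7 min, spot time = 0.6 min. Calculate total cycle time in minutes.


7.9625 min

Convert haul speed to m/min: 25 * 1000/60 = 416.6666667 m/min
Haul time = 548 / 416.6666667 = 1.3152 min
Convert return speed to m/min: 44 * 1000/60 = 733.3333333 m/min
Return time = 548 / 733.3333333 = 0.7472727273 min
Total cycle time:
= 2.6 + 1.3152 + 2.7 + 0.7472727273 + 0.6
= 7.9625 min


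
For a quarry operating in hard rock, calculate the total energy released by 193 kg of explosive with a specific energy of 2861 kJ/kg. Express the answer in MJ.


552.173 MJ

Energy = mass * specific_energy / 1000
= 193 * 2861 / 1000
= 552173 / 1000
= 552.173 MJ


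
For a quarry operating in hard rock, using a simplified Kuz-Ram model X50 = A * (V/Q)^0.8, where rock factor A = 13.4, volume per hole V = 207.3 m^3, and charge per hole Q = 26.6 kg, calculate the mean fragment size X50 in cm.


69.2594 cm

Compute V/Q:
V/Q = 207.3 / 26.6 = 7.793233083
Raise to the power 0.8:
(V/Q)^0.8 = 7.793233083^0.8 = 5.16861439
Multiply by A:
X50 = 13.4 * 5.16861439
= 69.2594 cm
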